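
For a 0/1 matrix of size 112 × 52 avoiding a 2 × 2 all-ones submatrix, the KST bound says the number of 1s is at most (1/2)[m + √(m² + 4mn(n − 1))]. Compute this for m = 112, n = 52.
z(112, 52; 2, 2) ≤ (1/2)[112 + √(112² + 4·112·52·51)] = (1/2)[112 + √1200640] = 603.8686

Kővári–Sós–Turán: let r_1, ..., r_112 be the row sums and z = Σ r_i the total number of 1s. Each pair of columns can share at most one row with both entries 1 (else a 2×2 all-ones block appears), so Σ_i C(r_i, 2) ≤ C(52, 2) = 1326. By convexity Σ_i C(r_i, 2) ≥ 112·C(z/112, 2) = z(z − 112)/(2·112), giving z² − 112z − 112·52·51 ≤ 0 and hence z ≤ (1/2)[112 + √(12544 + 4·297024)] = (1/2)[112 + √1200640] ≈ (1/2)(112 + 1095.7372) = 603.8686.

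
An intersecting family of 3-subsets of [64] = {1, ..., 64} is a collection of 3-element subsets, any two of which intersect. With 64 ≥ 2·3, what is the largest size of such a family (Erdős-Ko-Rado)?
max |F| = C(63, 2) = 1953

Erdős-Ko-Rado (1961): when n ≥ 2k, max |F| = C(n−1, k−1). The bound is attained by the star {A : i ∈ A} for any fixed i ∈ [n]. Here C(64−1, 3−1) = C(63, 2) = 1953.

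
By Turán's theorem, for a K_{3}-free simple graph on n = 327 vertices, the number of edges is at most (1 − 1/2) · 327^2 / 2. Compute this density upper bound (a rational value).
Turán density bound = (1/2) · 327^2/2 = 106929/4 ≈ 26732.25

Turán's theorem: ex(n, K_{r+1}) is achieved by the complete r-partite Turán graph T(n, r) with parts as balanced as possible, and is at most (1 − 1/r) · n^2/2. For r = 2, n = 327: the density bound is (1/2) · 106929/2 = 106929/4 ≈ 26732.25. The integer-valued extremum is e(T(327, 2)) = 26732, which is strictly less than the density bound 106929/4 since 2 ∤ 327 (the parts of T(327, 2) cannot all be equal).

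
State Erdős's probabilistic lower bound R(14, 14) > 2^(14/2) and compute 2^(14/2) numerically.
2^(14/2) = 128; so R(14, 14) > 128

Colour each edge of K_n uniformly at random with red/blue. The expected number of monochromatic K_14 is C(n, 14) · 2 · 2^(−C(14,2)). If C(n, 14) · 2^(1 − C(14,2)) < 1, then with positive probability no monochromatic K_14 exists, so R(14, 14) > n. The standard estimate C(n, 14) ≤ n^14/14! shows this inequality holds whenever n ≤ 2^(14/2) (since 14! · 2^(C(14,2) − 1) > 2^(14^2/2) ≥ n^14). Hence R(14, 14) > 2^(14/2) = 128.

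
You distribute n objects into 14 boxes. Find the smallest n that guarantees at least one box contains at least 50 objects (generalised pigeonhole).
n = (50 − 1)·14 + 1 = 687

By the generalised pigeonhole principle, to guarantee some box contains ≥ r objects we need more than (r − 1) · k objects total. Threshold: n = (r − 1) · k + 1. With r = 50 and k = 14: n = 49 · 14 + 1 = 686 + 1 = 687. For n = 686 = 49 · 14, we can put exactly 49 objects in every box, avoiding 50 in any single one — so 687 is tight.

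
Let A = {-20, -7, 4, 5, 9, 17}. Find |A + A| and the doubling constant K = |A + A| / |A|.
K = |A + A| / |A| = 19/6

Enumerate A + A = {a + b : a, b ∈ A}. With |A| = 6, there are |A|^2 = 36 ordered sum pairs; collecting distinct values, A + A = {-40, -27, -16, -15, -14, -11, -3, -2, 2, 8, 9, 10, 13, 14, 18, 21, 22, 26, 34}, so |A + A| = 19. Thus K = 19/6. For comparison, the minimum possible |A + A| over all 6-element sets is 2·6 − 1 = 11 (so min K = 11/6), attained only by arithmetic progressions.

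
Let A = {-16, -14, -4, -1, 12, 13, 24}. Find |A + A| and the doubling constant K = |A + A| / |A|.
K = |A + A| / |A| = 26/7

Enumerate A + A = {a + b : a, b ∈ A}. With |A| = 7, there are |A|^2 = 49 ordered sum pairs; collecting distinct values, A + A = {-32, -30, -28, -20, -18, -17, -15, -8, -5, -4, -3, -2, -1, 8, 9, 10, 11, 12, 20, 23, 24, 25, 26, 36, 37, 48}, so |A + A| = 26. Thus K = 26/7. For comparison, the minimum possible |A + A| over all 7-element sets is 2·7 − 1 = 13 (so min K = 13/7), attained only by arithmetic progressions.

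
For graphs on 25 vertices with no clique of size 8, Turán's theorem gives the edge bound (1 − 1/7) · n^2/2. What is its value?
Turán density bound = (6/7) · 25^2/2 = 1875/7 ≈ 267.8571

Turán's theorem: ex(n, K_{r+1}) is achieved by the complete r-partite Turán graph T(n, r) with parts as balanced as possible, and is at most (1 − 1/r) · n^2/2. For r = 7, n = 25: the density bound is (6/7) · 625/2 = 1875/7 ≈ 267.8571. The integer-valued extremum is e(T(25, 7)) = 267, which is strictly less than the density bound 1875/7 since 7 ∤ 25 (the parts of T(25, 7) cannot all be equal).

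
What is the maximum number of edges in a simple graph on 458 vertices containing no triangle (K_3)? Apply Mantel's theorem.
ex(458, K_3) = ⌊458^2/4⌋ = 52441

Mantel (1907): a triangle-free graph on n vertices has at most ⌊n^2/4⌋ edges, with equality for the complete bipartite graph K_{⌊n/2⌋, ⌈n/2⌉}. For n = 458: ⌊458^2/4⌋ = ⌊209764/4⌋ = 52441. The extremal graph is K_{229, 229}, which has 229·229 = 52441 edges.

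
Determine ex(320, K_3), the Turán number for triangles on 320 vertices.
ex(320, K_3) = ⌊320^2/4⌋ = 25600

Mantel (1907): a triangle-free graph on n vertices has at most ⌊n^2/4⌋ edges, with equality for the complete bipartite graph K_{⌊n/2⌋, ⌈n/2⌉}. For n = 320: ⌊320^2/4⌋ = ⌊102400/4⌋ = 25600. The extremal graph is K_{160, 160}, which has 160·160 = 25600 edges.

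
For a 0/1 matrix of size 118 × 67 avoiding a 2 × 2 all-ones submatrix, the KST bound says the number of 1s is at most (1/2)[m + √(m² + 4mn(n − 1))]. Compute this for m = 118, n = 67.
z(118, 67; 2, 2) ≤ (1/2)[118 + √(118² + 4·118·67·66)] = (1/2)[118 + √2101108] = 783.76

Kővári–Sós–Turán: let r_1, ..., r_118 be the row sums and z = Σ r_i the total number of 1s. Each pair of columns can share at most one row with both entries 1 (else a 2×2 all-ones block appears), so Σ_i C(r_i, 2) ≤ C(67, 2) = 2211. By convexity Σ_i C(r_i, 2) ≥ 118·C(z/118, 2) = z(z − 118)/(2·118), giving z² − 118z − 118·67·66 ≤ 0 and hence z ≤ (1/2)[118 + √(13924 + 4·521796)] = (1/2)[118 + √2101108] ≈ (1/2)(118 + 1449.5199) = 783.76.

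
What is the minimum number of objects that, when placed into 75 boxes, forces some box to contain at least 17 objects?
n = (17 − 1)·75 + 1 = 1201

By the generalised pigeonhole principle, to guarantee some box contains ≥ r objects we need more than (r − 1) · k objects total. Threshold: n = (r − 1) · k + 1. With r = 17 and k = 75: n = 16 · 75 + 1 = 1200 + 1 = 1201. For n = 1200 = 16 · 75, we can put exactly 16 objects in every box, avoiding 17 in any single one — so 1201 is tight.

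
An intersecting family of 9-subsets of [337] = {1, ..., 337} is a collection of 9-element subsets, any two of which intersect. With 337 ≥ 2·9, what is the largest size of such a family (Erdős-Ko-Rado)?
max |F| = C(336, 8) = 3704504926004190

The Erdős-Ko-Rado theorem states: for n ≥ 2k, an intersecting family of k-subsets of an n-element set has size at most C(n − 1, k − 1), with equality for 'star' families {A ⊆ [n] : |A| = k, i ∈ A} (fix an element i). For n = 337, k = 9: C(336, 8) = 3704504926004190.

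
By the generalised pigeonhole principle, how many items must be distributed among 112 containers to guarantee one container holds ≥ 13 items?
n = (13 − 1)·112 + 1 = 1345

By the generalised pigeonhole principle, to guarantee some box contains ≥ r objects we need more than (r − 1) · k objects total. Threshold: n = (r − 1) · k + 1. With r = 13 and k = 112: n = 12 · 112 + 1 = 1344 + 1 = 1345. For n = 1344 = 12 · 112, we can put exactly 12 objects in every box, avoiding 13 in any single one — so 1345 is tight.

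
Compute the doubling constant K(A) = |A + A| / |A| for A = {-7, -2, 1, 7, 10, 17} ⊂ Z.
K = |A + A| / |A| = 20/6 = 10/3

Enumerate A + A = {a + b : a, b ∈ A}. With |A| = 6, there are |A|^2 = 36 ordered sum pairs; collecting distinct values, A + A = {-14, -9, -6, -4, -1, 0, 2, 3, 5, 8, 10, 11, 14, 15, 17, 18, 20, 24, 27, 34}, so |A + A| = 20. Thus K = 20/6 = 10/3. For comparison, the minimum possible |A + A| over all 6-element sets is 2·6 − 1 = 11 (so min K = 11/6), attained only by arithmetic progressions.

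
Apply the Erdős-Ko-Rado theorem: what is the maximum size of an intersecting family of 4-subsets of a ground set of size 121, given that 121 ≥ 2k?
max |F| = C(120, 3) = 280840

The Erdős-Ko-Rado theorem states: for n ≥ 2k, an intersecting family of k-subsets of an n-element set has size at most C(n − 1, k − 1), with equality for 'star' families {A ⊆ [n] : |A| = k, i ∈ A} (fix an element i). For n = 121, k = 4: C(120, 3) = 280840.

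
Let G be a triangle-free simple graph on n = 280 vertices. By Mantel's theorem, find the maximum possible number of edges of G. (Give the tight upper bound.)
ex(280, K_3) = ⌊280^2/4⌋ = 19600

Mantel (1907): a triangle-free graph on n vertices has at most ⌊n^2/4⌋ edges, with equality for the complete bipartite graph K_{⌊n/2⌋, ⌈n/2⌉}. For n = 280: ⌊280^2/4⌋ = ⌊78400/4⌋ = 19600. The extremal graph is K_{140, 140}, which has 140·140 = 19600 edges.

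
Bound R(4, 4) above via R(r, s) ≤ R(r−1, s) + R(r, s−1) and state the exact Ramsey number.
R(4, 4) ≤ R(3, 4) + R(4, 3) = 9 + 9 = 18; exact value R(4, 4) = 18.

The Erdős–Szekeres recurrence R(r, s) ≤ R(r−1, s) + R(r, s−1) applied to (r, s) = (4, 4) gives
  R(4, 4) ≤ R(3, 4) + R(4, 3) = 9 + 9 = 18.
(Recall R(2, k) = k and R is symmetric.) Here the recurrence bound is tight: a matching lower-bound construction on K_{17} shows R(4, 4) > 17, so R(4, 4) = 18 exactly.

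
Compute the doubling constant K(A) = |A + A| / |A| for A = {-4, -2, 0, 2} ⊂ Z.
K = |A + A| / |A| = 7/4

Enumerate A + A = {a + b : a, b ∈ A}. With |A| = 4, there are |A|^2 = 16 ordered sum pairs; collecting distinct values, A + A = {-8, -6, -4, -2, 0, 2, 4}, so |A + A| = 7. Thus K = 7/4. Here |A + A| = 2|A| − 1 = 7, the minimum possible — so K = 7/4 is minimal, which holds iff A is an arithmetic progression.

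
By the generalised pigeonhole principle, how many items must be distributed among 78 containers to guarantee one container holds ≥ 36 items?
n = (36 − 1)·78 + 1 = 2731

By the generalised pigeonhole principle, to guarantee some box contains ≥ r objects we need more than (r − 1) · k objects total. Threshold: n = (r − 1) · k + 1. With r = 36 and k = 78: n = 35 · 78 + 1 = 2730 + 1 = 2731. For n = 2730 = 35 · 78, we can put exactly 35 objects in every box, avoiding 36 in any single one — so 2731 is tight.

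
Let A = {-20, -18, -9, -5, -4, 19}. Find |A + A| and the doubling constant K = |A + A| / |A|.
K = |A + A| / |A| = 21/6 = 7/2

Enumerate A + A = {a + b : a, b ∈ A}. With |A| = 6, there are |A|^2 = 36 ordered sum pairs; collecting distinct values, A + A = {-40, -38, -36, -29, -27, -25, -24, -23, -22, -18, -14, -13, -10, -9, -8, -1, 1, 10, 14, 15, 38}, so |A + A| = 21. Thus K = 21/6 = 7/2. For comparison, the minimum possible |A + A| over all 6-element sets is 2·6 − 1 = 11 (so min K = 11/6), attained only by arithmetic progressions.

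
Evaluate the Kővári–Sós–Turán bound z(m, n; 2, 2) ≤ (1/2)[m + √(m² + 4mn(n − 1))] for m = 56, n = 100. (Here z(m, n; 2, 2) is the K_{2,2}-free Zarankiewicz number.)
z(56, 100; 2, 2) ≤ (1/2)[56 + √(56² + 4·56·100·99)] = (1/2)[56 + √2220736] = 773.1067

Kővári–Sós–Turán: let r_1, ..., r_56 be the row sums and z = Σ r_i the total number of 1s. Each pair of columns can share at most one row with both entries 1 (else a 2×2 all-ones block appears), so Σ_i C(r_i, 2) ≤ C(100, 2) = 4950. By convexity Σ_i C(r_i, 2) ≥ 56·C(z/56, 2) = z(z − 56)/(2·56), giving z² − 56z − 56·100·99 ≤ 0 and hence z ≤ (1/2)[56 + √(3136 + 4·554400)] = (1/2)[56 + √2220736] ≈ (1/2)(56 + 1490.2134) = 773.1067.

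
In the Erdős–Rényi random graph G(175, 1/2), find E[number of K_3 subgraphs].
E[# K_3] = C(175, 3) · (1/2)^C(3, 2) = 877975 / 2^3 = 109746.875

For each 3-subset S of vertices (there are C(175, 3) = 877975 such S), let X_S = 1 if S induces a K_3 (all C(3, 2) = 3 edges present). Then P(X_S = 1) = (1/2)^3 = 1/8. By linearity of expectation, E[# K_3] = C(175, 3) · (1/2)^3 = 877975 / 8 = 109746.875.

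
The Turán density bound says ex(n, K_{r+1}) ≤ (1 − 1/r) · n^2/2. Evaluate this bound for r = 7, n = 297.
Turán density bound = (6/7) · 297^2/2 = 264627/7 ≈ 37803.8571

Turán's theorem: ex(n, K_{r+1}) is achieved by the complete r-partite Turán graph T(n, r) with parts as balanced as possible, and is at most (1 − 1/r) · n^2/2. For r = 7, n = 297: the density bound is (6/7) · 88209/2 = 264627/7 ≈ 37803.8571. The integer-valued extremum is e(T(297, 7)) = 37803, which is strictly less than the density bound 264627/7 since 7 ∤ 297 (the parts of T(297, 7) cannot all be equal).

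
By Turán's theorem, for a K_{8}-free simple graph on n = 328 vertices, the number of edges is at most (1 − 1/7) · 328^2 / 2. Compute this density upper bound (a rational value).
Turán density bound = (6/7) · 328^2/2 = 322752/7 ≈ 46107.4286

Turán's theorem: ex(n, K_{r+1}) is achieved by the complete r-partite Turán graph T(n, r) with parts as balanced as possible, and is at most (1 − 1/r) · n^2/2. For r = 7, n = 328: the density bound is (6/7) · 107584/2 = 322752/7 ≈ 46107.4286. The integer-valued extremum is e(T(328, 7)) = 46107, which is strictly less than the density bound 322752/7 since 7 ∤ 328 (the parts of T(328, 7) cannot all be equal).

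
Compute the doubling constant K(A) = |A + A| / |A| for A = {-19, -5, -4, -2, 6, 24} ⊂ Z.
K = |A + A| / |A| = 21/6 = 7/2

Enumerate A + A = {a + b : a, b ∈ A}. With |A| = 6, there are |A|^2 = 36 ordered sum pairs; collecting distinct values, A + A = {-38, -24, -23, -21, -13, -10, -9, -8, -7, -6, -4, 1, 2, 4, 5, 12, 19, 20, 22, 30, 48}, so |A + A| = 21. Thus K = 21/6 = 7/2. For comparison, the minimum possible |A + A| over all 6-element sets is 2·6 − 1 = 11 (so min K = 11/6), attained only by arithmetic progressions.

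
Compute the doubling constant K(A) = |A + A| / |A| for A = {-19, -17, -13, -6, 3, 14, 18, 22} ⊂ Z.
K = |A + A| / |A| = 32/8 = 4

Enumerate A + A = {a + b : a, b ∈ A}. With |A| = 8, there are |A|^2 = 64 ordered sum pairs; collecting distinct values, A + A = {-38, -36, -34, -32, -30, -26, -25, -23, -19, -16, -14, -12, -10, -5, -3, -1, 1, 3, 5, 6, 8, 9, 12, 16, 17, 21, 25, 28, 32, 36, 40, 44}, so |A + A| = 32. Thus K = 32/8 = 4. For comparison, the minimum possible |A + A| over all 8-element sets is 2·8 − 1 = 15 (so min K = 15/8), attained only by arithmetic progressions.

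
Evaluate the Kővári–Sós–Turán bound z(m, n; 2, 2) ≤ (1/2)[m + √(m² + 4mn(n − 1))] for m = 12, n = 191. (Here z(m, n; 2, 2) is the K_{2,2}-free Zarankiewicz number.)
z(12, 191; 2, 2) ≤ (1/2)[12 + √(12² + 4·12·191·190)] = (1/2)[12 + √1742064] = 665.9364

Kővári–Sós–Turán: let r_1, ..., r_12 be the row sums and z = Σ r_i the total number of 1s. Each pair of columns can share at most one row with both entries 1 (else a 2×2 all-ones block appears), so Σ_i C(r_i, 2) ≤ C(191, 2) = 18145. By convexity Σ_i C(r_i, 2) ≥ 12·C(z/12, 2) = z(z − 12)/(2·12), giving z² − 12z − 12·191·190 ≤ 0 and hence z ≤ (1/2)[12 + √(144 + 4·435480)] = (1/2)[12 + √1742064] ≈ (1/2)(12 + 1319.8727) = 665.9364.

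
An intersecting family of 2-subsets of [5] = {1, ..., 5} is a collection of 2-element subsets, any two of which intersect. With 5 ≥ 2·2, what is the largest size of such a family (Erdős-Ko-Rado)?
max |F| = C(4, 1) = 4

The Erdős-Ko-Rado theorem states: for n ≥ 2k, an intersecting family of k-subsets of an n-element set has size at most C(n − 1, k − 1), with equality for 'star' families {A ⊆ [n] : |A| = k, i ∈ A} (fix an element i). For n = 5, k = 2: C(4, 1) = 4.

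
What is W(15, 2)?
W(15, 2) = 15 + 1 = 16

A 2-term AP is any pair of integers, so a monochromatic 2-AP exists iff some colour is used at least twice. With 15 colours, the colouring i ↦ i on {1, ..., 15} uses each colour once, avoiding any monochromatic pair, so W(15, 2) > 15. For {1, ..., 16}, pigeonhole forces two integers of the same colour, which form a monochromatic 2-AP. Hence W(15, 2) = 16.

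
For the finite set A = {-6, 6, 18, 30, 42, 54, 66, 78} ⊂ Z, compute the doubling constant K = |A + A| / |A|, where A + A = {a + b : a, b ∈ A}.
K = |A + A| / |A| = 15/8

Enumerate A + A = {a + b : a, b ∈ A}. With |A| = 8, there are |A|^2 = 64 ordered sum pairs; collecting distinct values, A + A = {-12, 0, 12, 24, 36, 48, 60, 72, 84, 96, 108, 120, 132, 144, 156}, so |A + A| = 15. Thus K = 15/8. Here |A + A| = 2|A| − 1 = 15, the minimum possible — so K = 15/8 is minimal, which holds iff A is an arithmetic progression.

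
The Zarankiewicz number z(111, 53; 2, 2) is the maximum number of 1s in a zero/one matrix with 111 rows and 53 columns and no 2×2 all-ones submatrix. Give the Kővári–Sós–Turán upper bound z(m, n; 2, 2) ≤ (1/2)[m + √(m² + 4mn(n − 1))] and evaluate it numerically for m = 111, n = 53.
z(111, 53; 2, 2) ≤ (1/2)[111 + √(111² + 4·111·53·52)] = (1/2)[111 + √1235985] = 611.3743

Kővári–Sós–Turán: let r_1, ..., r_111 be the row sums and z = Σ r_i the total number of 1s. Each pair of columns can share at most one row with both entries 1 (else a 2×2 all-ones block appears), so Σ_i C(r_i, 2) ≤ C(53, 2) = 1378. By convexity Σ_i C(r_i, 2) ≥ 111·C(z/111, 2) = z(z − 111)/(2·111), giving z² − 111z − 111·53·52 ≤ 0 and hence z ≤ (1/2)[111 + √(12321 + 4·305916)] = (1/2)[111 + √1235985] ≈ (1/2)(111 + 1111.7486) = 611.3743.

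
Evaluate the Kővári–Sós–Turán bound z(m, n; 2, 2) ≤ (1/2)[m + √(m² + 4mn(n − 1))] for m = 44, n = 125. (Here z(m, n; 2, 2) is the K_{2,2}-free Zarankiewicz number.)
z(44, 125; 2, 2) ≤ (1/2)[44 + √(44² + 4·44·125·124)] = (1/2)[44 + √2729936] = 848.1259

Kővári–Sós–Turán: let r_1, ..., r_44 be the row sums and z = Σ r_i the total number of 1s. Each pair of columns can share at most one row with both entries 1 (else a 2×2 all-ones block appears), so Σ_i C(r_i, 2) ≤ C(125, 2) = 7750. By convexity Σ_i C(r_i, 2) ≥ 44·C(z/44, 2) = z(z − 44)/(2·44), giving z² − 44z − 44·125·124 ≤ 0 and hence z ≤ (1/2)[44 + √(1936 + 4·682000)] = (1/2)[44 + √2729936] ≈ (1/2)(44 + 1652.2518) = 848.1259.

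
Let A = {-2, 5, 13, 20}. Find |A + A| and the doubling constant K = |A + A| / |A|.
K = |A + A| / |A| = 9/4

Enumerate A + A = {a + b : a, b ∈ A}. With |A| = 4, there are |A|^2 = 16 ordered sum pairs; collecting distinct values, A + A = {-4, 3, 10, 11, 18, 25, 26, 33, 40}, so |A + A| = 9. Thus K = 9/4. For comparison, the minimum possible |A + A| over all 4-element sets is 2·4 − 1 = 7 (so min K = 7/4), attained only by arithmetic progressions.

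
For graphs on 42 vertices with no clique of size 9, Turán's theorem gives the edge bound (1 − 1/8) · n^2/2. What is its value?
Turán density bound = (7/8) · 42^2/2 = 3087/4 ≈ 771.75

Turán's theorem: ex(n, K_{r+1}) is achieved by the complete r-partite Turán graph T(n, r) with parts as balanced as possible, and is at most (1 − 1/r) · n^2/2. For r = 8, n = 42: the density bound is (7/8) · 1764/2 = 3087/4 ≈ 771.75. The integer-valued extremum is e(T(42, 8)) = 771, which is strictly less than the density bound 3087/4 since 8 ∤ 42 (the parts of T(42, 8) cannot all be equal).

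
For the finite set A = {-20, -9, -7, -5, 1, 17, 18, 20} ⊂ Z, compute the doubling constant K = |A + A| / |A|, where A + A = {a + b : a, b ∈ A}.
K = |A + A| / |A| = 33/8

Enumerate A + A = {a + b : a, b ∈ A}. With |A| = 8, there are |A|^2 = 64 ordered sum pairs; collecting distinct values, A + A = {-40, -29, -27, -25, -19, -18, -16, -14, -12, -10, -8, -6, -4, -3, -2, 0, 2, 8, 9, 10, 11, 12, 13, 15, 18, 19, 21, 34, 35, 36, 37, 38, 40}, so |A + A| = 33. Thus K = 33/8. For comparison, the minimum possible |A + A| over all 8-element sets is 2·8 − 1 = 15 (so min K = 15/8), attained only by arithmetic progressions.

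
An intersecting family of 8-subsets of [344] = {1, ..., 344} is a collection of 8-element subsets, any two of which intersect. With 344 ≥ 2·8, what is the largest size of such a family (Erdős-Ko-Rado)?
max |F| = C(343, 7) = 104200375748469

The Erdős-Ko-Rado theorem states: for n ≥ 2k, an intersecting family of k-subsets of an n-element set has size at most C(n − 1, k − 1), with equality for 'star' families {A ⊆ [n] : |A| = k, i ∈ A} (fix an element i). For n = 344, k = 8: C(343, 7) = 104200375748469.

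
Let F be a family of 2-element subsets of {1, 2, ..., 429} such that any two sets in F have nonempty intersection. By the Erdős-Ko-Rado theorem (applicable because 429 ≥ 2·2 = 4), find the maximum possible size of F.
max |F| = C(428, 1) = 428

Erdős-Ko-Rado (1961): when n ≥ 2k, max |F| = C(n−1, k−1). The bound is attained by the star {A : i ∈ A} for any fixed i ∈ [n]. Here C(429−1, 2−1) = C(428, 1) = 428.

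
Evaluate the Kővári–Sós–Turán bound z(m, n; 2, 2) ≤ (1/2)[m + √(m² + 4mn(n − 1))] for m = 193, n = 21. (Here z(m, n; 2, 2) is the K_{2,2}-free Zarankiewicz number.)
z(193, 21; 2, 2) ≤ (1/2)[193 + √(193² + 4·193·21·20)] = (1/2)[193 + √361489] = 397.1198

Kővári–Sós–Turán: let r_1, ..., r_193 be the row sums and z = Σ r_i the total number of 1s. Each pair of columns can share at most one row with both entries 1 (else a 2×2 all-ones block appears), so Σ_i C(r_i, 2) ≤ C(21, 2) = 210. By convexity Σ_i C(r_i, 2) ≥ 193·C(z/193, 2) = z(z − 193)/(2·193), giving z² − 193z − 193·21·20 ≤ 0 and hence z ≤ (1/2)[193 + √(37249 + 4·81060)] = (1/2)[193 + √361489] ≈ (1/2)(193 + 601.2396) = 397.1198.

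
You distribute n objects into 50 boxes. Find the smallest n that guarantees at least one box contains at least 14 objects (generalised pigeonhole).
n = (14 − 1)·50 + 1 = 651

By the generalised pigeonhole principle, to guarantee some box contains ≥ r objects we need more than (r − 1) · k objects total. Threshold: n = (r − 1) · k + 1. With r = 14 and k = 50: n = 13 · 50 + 1 = 650 + 1 = 651. For n = 650 = 13 · 50, we can put exactly 13 objects in every box, avoiding 14 in any single one — so 651 is tight.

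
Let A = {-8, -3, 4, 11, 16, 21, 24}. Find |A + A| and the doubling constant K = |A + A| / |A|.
K = |A + A| / |A| = 24/7

Enumerate A + A = {a + b : a, b ∈ A}. With |A| = 7, there are |A|^2 = 49 ordered sum pairs; collecting distinct values, A + A = {-16, -11, -6, -4, 1, 3, 8, 13, 15, 16, 18, 20, 21, 22, 25, 27, 28, 32, 35, 37, 40, 42, 45, 48}, so |A + A| = 24. Thus K = 24/7. For comparison, the minimum possible |A + A| over all 7-element sets is 2·7 − 1 = 13 (so min K = 13/7), attained only by arithmetic progressions.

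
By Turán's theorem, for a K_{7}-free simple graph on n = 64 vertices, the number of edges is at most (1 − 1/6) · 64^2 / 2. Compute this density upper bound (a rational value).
Turán density bound = (5/6) · 64^2/2 = 5120/3 ≈ 1706.6667

Turán's theorem: ex(n, K_{r+1}) is achieved by the complete r-partite Turán graph T(n, r) with parts as balanced as possible, and is at most (1 − 1/r) · n^2/2. For r = 6, n = 64: the density bound is (5/6) · 4096/2 = 5120/3 ≈ 1706.6667. The integer-valued extremum is e(T(64, 6)) = 1706, which is strictly less than the density bound 5120/3 since 6 ∤ 64 (the parts of T(64, 6) cannot all be equal).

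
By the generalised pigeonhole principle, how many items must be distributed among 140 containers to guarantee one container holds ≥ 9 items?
n = (9 − 1)·140 + 1 = 1121

By the generalised pigeonhole principle, to guarantee some box contains ≥ r objects we need more than (r − 1) · k objects total. Threshold: n = (r − 1) · k + 1. With r = 9 and k = 140: n = 8 · 140 + 1 = 1120 + 1 = 1121. For n = 1120 = 8 · 140, we can put exactly 8 objects in every box, avoiding 9 in any single one — so 1121 is tight.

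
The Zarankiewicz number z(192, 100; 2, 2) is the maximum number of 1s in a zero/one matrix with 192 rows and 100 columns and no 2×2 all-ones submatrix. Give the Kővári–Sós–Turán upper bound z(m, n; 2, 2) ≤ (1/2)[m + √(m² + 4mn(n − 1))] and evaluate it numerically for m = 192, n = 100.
z(192, 100; 2, 2) ≤ (1/2)[192 + √(192² + 4·192·100·99)] = (1/2)[192 + √7640064] = 1478.0333

Kővári–Sós–Turán: let r_1, ..., r_192 be the row sums and z = Σ r_i the total number of 1s. Each pair of columns can share at most one row with both entries 1 (else a 2×2 all-ones block appears), so Σ_i C(r_i, 2) ≤ C(100, 2) = 4950. By convexity Σ_i C(r_i, 2) ≥ 192·C(z/192, 2) = z(z − 192)/(2·192), giving z² − 192z − 192·100·99 ≤ 0 and hence z ≤ (1/2)[192 + √(36864 + 4·1900800)] = (1/2)[192 + √7640064] ≈ (1/2)(192 + 2764.0666) = 1478.0333.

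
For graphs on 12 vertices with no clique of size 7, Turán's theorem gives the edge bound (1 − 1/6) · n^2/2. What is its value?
Turán density bound = (5/6) · 12^2/2 = 60

Turán's theorem: ex(n, K_{r+1}) is achieved by the complete r-partite Turán graph T(n, r) with parts as balanced as possible, and is at most (1 − 1/r) · n^2/2. For r = 6, n = 12: the density bound is (5/6) · 144/2 = 60. Since 6 ∣ 12, the Turán graph T(12, 6) has parts of equal size 2, and its edge count e(T(12, 6)) = 60 attains the density bound exactly.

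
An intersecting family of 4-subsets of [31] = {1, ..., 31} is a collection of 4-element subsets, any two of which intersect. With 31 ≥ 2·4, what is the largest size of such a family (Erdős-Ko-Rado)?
max |F| = C(30, 3) = 4060

The Erdős-Ko-Rado theorem states: for n ≥ 2k, an intersecting family of k-subsets of an n-element set has size at most C(n − 1, k − 1), with equality for 'star' families {A ⊆ [n] : |A| = k, i ∈ A} (fix an element i). For n = 31, k = 4: C(30, 3) = 4060.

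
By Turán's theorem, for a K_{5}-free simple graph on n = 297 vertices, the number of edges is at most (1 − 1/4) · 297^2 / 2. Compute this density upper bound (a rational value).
Turán density bound = (3/4) · 297^2/2 = 264627/8 ≈ 33078.375

Turán's theorem: ex(n, K_{r+1}) is achieved by the complete r-partite Turán graph T(n, r) with parts as balanced as possible, and is at most (1 − 1/r) · n^2/2. For r = 4, n = 297: the density bound is (3/4) · 88209/2 = 264627/8 ≈ 33078.375. The integer-valued extremum is e(T(297, 4)) = 33078, which is strictly less than the density bound 264627/8 since 4 ∤ 297 (the parts of T(297, 4) cannot all be equal).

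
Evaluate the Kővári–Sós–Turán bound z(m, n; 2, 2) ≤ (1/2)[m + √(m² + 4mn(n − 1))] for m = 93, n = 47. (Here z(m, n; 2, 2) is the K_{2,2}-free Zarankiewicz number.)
z(93, 47; 2, 2) ≤ (1/2)[93 + √(93² + 4·93·47·46)] = (1/2)[93 + √812913] = 497.3084

Kővári–Sós–Turán: let r_1, ..., r_93 be the row sums and z = Σ r_i the total number of 1s. Each pair of columns can share at most one row with both entries 1 (else a 2×2 all-ones block appears), so Σ_i C(r_i, 2) ≤ C(47, 2) = 1081. By convexity Σ_i C(r_i, 2) ≥ 93·C(z/93, 2) = z(z − 93)/(2·93), giving z² − 93z − 93·47·46 ≤ 0 and hence z ≤ (1/2)[93 + √(8649 + 4·201066)] = (1/2)[93 + √812913] ≈ (1/2)(93 + 901.6169) = 497.3084.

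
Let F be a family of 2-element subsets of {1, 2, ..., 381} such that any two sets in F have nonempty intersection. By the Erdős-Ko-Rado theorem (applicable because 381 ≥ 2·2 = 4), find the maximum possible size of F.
max |F| = C(380, 1) = 380

The Erdős-Ko-Rado theorem states: for n ≥ 2k, an intersecting family of k-subsets of an n-element set has size at most C(n − 1, k − 1), with equality for 'star' families {A ⊆ [n] : |A| = k, i ∈ A} (fix an element i). For n = 381, k = 2: C(380, 1) = 380.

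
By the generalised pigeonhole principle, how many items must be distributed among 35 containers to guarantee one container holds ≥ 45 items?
n = (45 − 1)·35 + 1 = 1541

By the generalised pigeonhole principle, to guarantee some box contains ≥ r objects we need more than (r − 1) · k objects total. Threshold: n = (r − 1) · k + 1. With r = 45 and k = 35: n = 44 · 35 + 1 = 1540 + 1 = 1541. For n = 1540 = 44 · 35, we can put exactly 44 objects in every box, avoiding 45 in any single one — so 1541 is tight.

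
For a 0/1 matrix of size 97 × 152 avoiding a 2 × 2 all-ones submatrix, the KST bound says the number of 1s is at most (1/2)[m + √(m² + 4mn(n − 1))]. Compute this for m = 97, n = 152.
z(97, 152; 2, 2) ≤ (1/2)[97 + √(97² + 4·97·152·151)] = (1/2)[97 + √8914785] = 1541.3819

Kővári–Sós–Turán: let r_1, ..., r_97 be the row sums and z = Σ r_i the total number of 1s. Each pair of columns can share at most one row with both entries 1 (else a 2×2 all-ones block appears), so Σ_i C(r_i, 2) ≤ C(152, 2) = 11476. By convexity Σ_i C(r_i, 2) ≥ 97·C(z/97, 2) = z(z − 97)/(2·97), giving z² − 97z − 97·152·151 ≤ 0 and hence z ≤ (1/2)[97 + √(9409 + 4·2226344)] = (1/2)[97 + √8914785] ≈ (1/2)(97 + 2985.7637) = 1541.3819.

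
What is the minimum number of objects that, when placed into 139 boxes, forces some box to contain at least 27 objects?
n = (27 − 1)·139 + 1 = 3615

By the generalised pigeonhole principle, to guarantee some box contains ≥ r objects we need more than (r − 1) · k objects total. Threshold: n = (r − 1) · k + 1. With r = 27 and k = 139: n = 26 · 139 + 1 = 3614 + 1 = 3615. For n = 3614 = 26 · 139, we can put exactly 26 objects in every box, avoiding 27 in any single one — so 3615 is tight.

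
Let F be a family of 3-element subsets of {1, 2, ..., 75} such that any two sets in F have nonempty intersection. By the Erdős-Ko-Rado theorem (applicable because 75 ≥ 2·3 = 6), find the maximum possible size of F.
max |F| = C(74, 2) = 2701

Erdős-Ko-Rado (1961): when n ≥ 2k, max |F| = C(n−1, k−1). The bound is attained by the star {A : i ∈ A} for any fixed i ∈ [n]. Here C(75−1, 3−1) = C(74, 2) = 2701.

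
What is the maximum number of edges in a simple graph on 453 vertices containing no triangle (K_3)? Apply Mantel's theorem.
ex(453, K_3) = ⌊453^2/4⌋ = 51302

Mantel (1907): a triangle-free graph on n vertices has at most ⌊n^2/4⌋ edges, with equality for the complete bipartite graph K_{⌊n/2⌋, ⌈n/2⌉}. For n = 453: ⌊453^2/4⌋ = ⌊205209/4⌋ = 51302. The extremal graph is K_{226, 227}, which has 226·227 = 51302 edges.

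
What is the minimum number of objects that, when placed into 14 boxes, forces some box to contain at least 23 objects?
n = (23 − 1)·14 + 1 = 309

By the generalised pigeonhole principle, to guarantee some box contains ≥ r objects we need more than (r − 1) · k objects total. Threshold: n = (r − 1) · k + 1. With r = 23 and k = 14: n = 22 · 14 + 1 = 308 + 1 = 309. For n = 308 = 22 · 14, we can put exactly 22 objects in every box, avoiding 23 in any single one — so 309 is tight.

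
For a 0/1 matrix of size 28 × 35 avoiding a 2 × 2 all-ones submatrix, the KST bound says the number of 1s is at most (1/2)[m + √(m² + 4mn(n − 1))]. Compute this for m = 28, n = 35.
z(28, 35; 2, 2) ≤ (1/2)[28 + √(28² + 4·28·35·34)] = (1/2)[28 + √134064] = 197.0738

Kővári–Sós–Turán: let r_1, ..., r_28 be the row sums and z = Σ r_i the total number of 1s. Each pair of columns can share at most one row with both entries 1 (else a 2×2 all-ones block appears), so Σ_i C(r_i, 2) ≤ C(35, 2) = 595. By convexity Σ_i C(r_i, 2) ≥ 28·C(z/28, 2) = z(z − 28)/(2·28), giving z² − 28z − 28·35·34 ≤ 0 and hence z ≤ (1/2)[28 + √(784 + 4·33320)] = (1/2)[28 + √134064] ≈ (1/2)(28 + 366.1475) = 197.0738.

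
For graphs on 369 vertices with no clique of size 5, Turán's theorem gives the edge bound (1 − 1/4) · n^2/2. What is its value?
Turán density bound = (3/4) · 369^2/2 = 408483/8 ≈ 51060.375

Turán's theorem: ex(n, K_{r+1}) is achieved by the complete r-partite Turán graph T(n, r) with parts as balanced as possible, and is at most (1 − 1/r) · n^2/2. For r = 4, n = 369: the density bound is (3/4) · 136161/2 = 408483/8 ≈ 51060.375. The integer-valued extremum is e(T(369, 4)) = 51060, which is strictly less than the density bound 408483/8 since 4 ∤ 369 (the parts of T(369, 4) cannot all be equal).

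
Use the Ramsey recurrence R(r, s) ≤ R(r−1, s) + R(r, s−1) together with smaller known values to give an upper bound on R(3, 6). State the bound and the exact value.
R(3, 6) ≤ R(2, 6) + R(3, 5) = 6 + 14 = 20; exact value R(3, 6) = 18.

The Erdős–Szekeres recurrence R(r, s) ≤ R(r−1, s) + R(r, s−1) applied to (r, s) = (3, 6) gives
  R(3, 6) ≤ R(2, 6) + R(3, 5) = 6 + 14 = 20.
(Recall R(2, k) = k and R is symmetric.) The recurrence is not tight here (it gives 20, but the exact value is R(3, 6) = 18); the tight upper bound requires a sharper argument than the simple recurrence, combined with a lower-bound construction on K_{17}.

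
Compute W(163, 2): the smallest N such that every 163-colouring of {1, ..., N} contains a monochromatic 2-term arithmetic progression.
W(163, 2) = 163 + 1 = 164

A 2-term AP is any pair of integers, so a monochromatic 2-AP exists iff some colour is used at least twice. With 163 colours, the colouring i ↦ i on {1, ..., 163} uses each colour once, avoiding any monochromatic pair, so W(163, 2) > 163. For {1, ..., 164}, pigeonhole forces two integers of the same colour, which form a monochromatic 2-AP. Hence W(163, 2) = 164.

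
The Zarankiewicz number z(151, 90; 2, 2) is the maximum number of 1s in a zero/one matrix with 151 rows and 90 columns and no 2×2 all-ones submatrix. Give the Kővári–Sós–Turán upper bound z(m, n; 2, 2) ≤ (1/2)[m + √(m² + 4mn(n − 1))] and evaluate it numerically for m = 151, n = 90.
z(151, 90; 2, 2) ≤ (1/2)[151 + √(151² + 4·151·90·89)] = (1/2)[151 + √4860841] = 1177.8658

Kővári–Sós–Turán: let r_1, ..., r_151 be the row sums and z = Σ r_i the total number of 1s. Each pair of columns can share at most one row with both entries 1 (else a 2×2 all-ones block appears), so Σ_i C(r_i, 2) ≤ C(90, 2) = 4005. By convexity Σ_i C(r_i, 2) ≥ 151·C(z/151, 2) = z(z − 151)/(2·151), giving z² − 151z − 151·90·89 ≤ 0 and hence z ≤ (1/2)[151 + √(22801 + 4·1209510)] = (1/2)[151 + √4860841] ≈ (1/2)(151 + 2204.7315) = 1177.8658.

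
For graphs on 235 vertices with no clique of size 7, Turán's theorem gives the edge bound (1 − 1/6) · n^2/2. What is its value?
Turán density bound = (5/6) · 235^2/2 = 276125/12 ≈ 23010.4167

Turán's theorem: ex(n, K_{r+1}) is achieved by the complete r-partite Turán graph T(n, r) with parts as balanced as possible, and is at most (1 − 1/r) · n^2/2. For r = 6, n = 235: the density bound is (5/6) · 55225/2 = 276125/12 ≈ 23010.4167. The integer-valued extremum is e(T(235, 6)) = 23010, which is strictly less than the density bound 276125/12 since 6 ∤ 235 (the parts of T(235, 6) cannot all be equal).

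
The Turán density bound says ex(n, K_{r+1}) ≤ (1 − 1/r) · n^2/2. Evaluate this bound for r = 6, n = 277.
Turán density bound = (5/6) · 277^2/2 = 383645/12 ≈ 31970.4167

Turán's theorem: ex(n, K_{r+1}) is achieved by the complete r-partite Turán graph T(n, r) with parts as balanced as possible, and is at most (1 − 1/r) · n^2/2. For r = 6, n = 277: the density bound is (5/6) · 76729/2 = 383645/12 ≈ 31970.4167. The integer-valued extremum is e(T(277, 6)) = 31970, which is strictly less than the density bound 383645/12 since 6 ∤ 277 (the parts of T(277, 6) cannot all be equal).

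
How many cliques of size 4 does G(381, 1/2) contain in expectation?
E[# K_4] = C(381, 4) · (1/2)^C(4, 2) = 864228015 / 2^6 = 13503562.734375

For each 4-subset S of vertices (there are C(381, 4) = 864228015 such S), let X_S = 1 if S induces a K_4 (all C(4, 2) = 6 edges present). Then P(X_S = 1) = (1/2)^6 = 1/64. By linearity of expectation, E[# K_4] = C(381, 4) · (1/2)^6 = 864228015 / 64 = 13503562.734375.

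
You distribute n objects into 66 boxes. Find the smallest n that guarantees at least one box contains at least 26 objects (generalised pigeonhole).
n = (26 − 1)·66 + 1 = 1651

By the generalised pigeonhole principle, to guarantee some box contains ≥ r objects we need more than (r − 1) · k objects total. Threshold: n = (r − 1) · k + 1. With r = 26 and k = 66: n = 25 · 66 + 1 = 1650 + 1 = 1651. For n = 1650 = 25 · 66, we can put exactly 25 objects in every box, avoiding 26 in any single one — so 1651 is tight.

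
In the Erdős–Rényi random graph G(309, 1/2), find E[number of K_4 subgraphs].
E[# K_4] = C(309, 4) · (1/2)^C(4, 2) = 372527001 / 2^6 = 5820734.390625

For each 4-subset S of vertices (there are C(309, 4) = 372527001 such S), let X_S = 1 if S induces a K_4 (all C(4, 2) = 6 edges present). Then P(X_S = 1) = (1/2)^6 = 1/64. By linearity of expectation, E[# K_4] = C(309, 4) · (1/2)^6 = 372527001 / 64 = 5820734.390625.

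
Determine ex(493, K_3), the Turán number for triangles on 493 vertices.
ex(493, K_3) = ⌊493^2/4⌋ = 60762

Mantel (1907): a triangle-free graph on n vertices has at most ⌊n^2/4⌋ edges, with equality for the complete bipartite graph K_{⌊n/2⌋, ⌈n/2⌉}. For n = 493: ⌊493^2/4⌋ = ⌊243049/4⌋ = 60762. The extremal graph is K_{246, 247}, which has 246·247 = 60762 edges.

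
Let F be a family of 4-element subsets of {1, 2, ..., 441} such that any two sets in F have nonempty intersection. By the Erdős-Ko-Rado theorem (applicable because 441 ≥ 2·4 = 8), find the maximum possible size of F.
max |F| = C(440, 3) = 14100680

Erdős-Ko-Rado (1961): when n ≥ 2k, max |F| = C(n−1, k−1). The bound is attained by the star {A : i ∈ A} for any fixed i ∈ [n]. Here C(441−1, 4−1) = C(440, 3) = 14100680.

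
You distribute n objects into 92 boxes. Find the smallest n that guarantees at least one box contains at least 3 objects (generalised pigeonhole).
n = (3 − 1)·92 + 1 = 185

By the generalised pigeonhole principle, to guarantee some box contains ≥ r objects we need more than (r − 1) · k objects total. Threshold: n = (r − 1) · k + 1. With r = 3 and k = 92: n = 2 · 92 + 1 = 184 + 1 = 185. For n = 184 = 2 · 92, we can put exactly 2 objects in every box, avoiding 3 in any single one — so 185 is tight.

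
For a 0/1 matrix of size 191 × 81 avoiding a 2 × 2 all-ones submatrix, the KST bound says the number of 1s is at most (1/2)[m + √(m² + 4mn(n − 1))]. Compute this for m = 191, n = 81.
z(191, 81; 2, 2) ≤ (1/2)[191 + √(191² + 4·191·81·80)] = (1/2)[191 + √4987201] = 1212.1021

Kővári–Sós–Turán: let r_1, ..., r_191 be the row sums and z = Σ r_i the total number of 1s. Each pair of columns can share at most one row with both entries 1 (else a 2×2 all-ones block appears), so Σ_i C(r_i, 2) ≤ C(81, 2) = 3240. By convexity Σ_i C(r_i, 2) ≥ 191·C(z/191, 2) = z(z − 191)/(2·191), giving z² − 191z − 191·81·80 ≤ 0 and hence z ≤ (1/2)[191 + √(36481 + 4·1237680)] = (1/2)[191 + √4987201] ≈ (1/2)(191 + 2233.2042) = 1212.1021.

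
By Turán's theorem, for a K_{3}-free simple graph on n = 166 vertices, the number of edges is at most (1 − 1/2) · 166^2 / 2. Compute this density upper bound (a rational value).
Turán density bound = (1/2) · 166^2/2 = 6889

Turán's theorem: ex(n, K_{r+1}) is achieved by the complete r-partite Turán graph T(n, r) with parts as balanced as possible, and is at most (1 − 1/r) · n^2/2. For r = 2, n = 166: the density bound is (1/2) · 27556/2 = 6889. Since 2 ∣ 166, the Turán graph T(166, 2) has parts of equal size 83, and its edge count e(T(166, 2)) = 6889 attains the density bound exactly.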